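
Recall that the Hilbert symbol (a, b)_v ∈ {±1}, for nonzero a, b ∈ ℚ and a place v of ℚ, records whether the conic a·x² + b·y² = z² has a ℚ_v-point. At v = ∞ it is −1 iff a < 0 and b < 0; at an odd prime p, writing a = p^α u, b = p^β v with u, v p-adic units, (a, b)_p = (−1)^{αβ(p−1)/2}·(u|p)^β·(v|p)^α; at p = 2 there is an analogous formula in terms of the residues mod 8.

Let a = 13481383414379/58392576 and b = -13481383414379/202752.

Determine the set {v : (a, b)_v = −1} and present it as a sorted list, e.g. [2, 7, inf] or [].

Mod squares: a ≡ 124729, b ≡ -249458. Check v ∈ {∞, 2, 3, 11, 17, 23, 29, 41}.
v=23: a=23^1·(≡3), b=23^1·(≡10) mod 23; (3|23)=+1, (10|23)=-1; (−1)^{1·1·11}·(+1)^1·(-1)^1 = +1.
v=2: v_2(a)=-16, v_2(b)=-11; units ≡ 1, 7 (mod 8); ε·ε+αω+βω = 0·1+-16·0+-11·0 ≡ 0  ⇒  (a,b)_2 = +1.
v=29: a=29^5·(≡5), b=29^5·(≡10) mod 29; (5|29)=+1, (10|29)=-1; (−1)^{5·5·14}·(+1)^5·(-1)^5 = -1.
v=∞: 124729 > 0 and -249458 < 0  ⇒  (a,b)_∞ = +1.
v=17: a=17^1·(≡7), b=17^1·(≡7) mod 17; (7|17)=-1, (7|17)=-1; (−1)^{1·1·8}·(-1)^1·(-1)^1 = +1.
v=3: a=3^-4·(≡1), b=3^-2·(≡1) mod 3; (1|3)=+1, (1|3)=+1; (−1)^{-4·-2·1}·(+1)^-2·(+1)^-4 = +1.
v=11: a=11^-1·(≡4), b=11^-1·(≡3) mod 11; (4|11)=+1, (3|11)=+1; (−1)^{-1·-1·5}·(+1)^-1·(+1)^-1 = -1.
v=41: a=41^2·(≡14), b=41^2·(≡27) mod 41; (14|41)=-1, (27|41)=-1; (−1)^{2·2·20}·(-1)^2·(-1)^2 = +1.
(124729, -249458 / ℚ) ramifies at {11, 29}: a division algebra.

[11, 29]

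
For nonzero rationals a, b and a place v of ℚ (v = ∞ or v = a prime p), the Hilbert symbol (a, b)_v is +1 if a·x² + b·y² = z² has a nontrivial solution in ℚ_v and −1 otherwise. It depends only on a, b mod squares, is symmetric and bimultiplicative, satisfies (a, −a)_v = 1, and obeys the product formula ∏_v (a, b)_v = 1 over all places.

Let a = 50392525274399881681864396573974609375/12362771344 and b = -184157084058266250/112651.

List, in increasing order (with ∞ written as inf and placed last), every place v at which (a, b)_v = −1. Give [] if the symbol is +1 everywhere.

Mod squares: a ≡ 1054527, b ≡ -3534. Check v ∈ {∞, 2, 3, 5, 7, 11, 17, 19, 23, 29, 31, 37}.
v=29: a=29^5·(≡27), b=29^2·(≡7) mod 29; (27|29)=-1, (7|29)=+1; (−1)^{5·2·14}·(-1)^2·(+1)^5 = +1.
v=3: a=3^3·(≡2), b=3^3·(≡1) mod 3; (2|3)=-1, (1|3)=+1; (−1)^{3·3·1}·(-1)^3·(+1)^3 = +1.
v=31: a=31^3·(≡2), b=31^1·(≡9) mod 31; (2|31)=+1, (9|31)=+1; (−1)^{3·1·15}·(+1)^1·(+1)^3 = -1.
v=37: a=37^2·(≡16), b=37^2·(≡18) mod 37; (16|37)=+1, (18|37)=-1; (−1)^{2·2·18}·(+1)^2·(-1)^2 = +1.
v=11: a=11^-2·(≡5), b=11^-2·(≡2) mod 11; (5|11)=+1, (2|11)=-1; (−1)^{-2·-2·5}·(+1)^-2·(-1)^-2 = +1.
v=23: a=23^5·(≡22), b=23^2·(≡4) mod 23; (22|23)=-1, (4|23)=+1; (−1)^{5·2·11}·(-1)^2·(+1)^5 = +1.
v=5: a=5^12·(≡3), b=5^4·(≡4) mod 5; (3|5)=-1, (4|5)=+1; (−1)^{12·4·2}·(-1)^4·(+1)^12 = +1.
v=17: a=17^5·(≡13), b=17^2·(≡2) mod 17; (13|17)=+1, (2|17)=+1; (−1)^{5·2·8}·(+1)^2·(+1)^5 = +1.
v=2: v_2(a)=-4, v_2(b)=1; units ≡ 7, 1 (mod 8); ε·ε+αω+βω = 1·0+-4·0+1·0 ≡ 0  ⇒  (a,b)_2 = +1.
v=7: a=7^-2·(≡3), b=7^-2·(≡2) mod 7; (3|7)=-1, (2|7)=+1; (−1)^{-2·-2·3}·(-1)^-2·(+1)^-2 = +1.
v=19: a=19^-4·(≡8), b=19^-1·(≡7) mod 19; (8|19)=-1, (7|19)=+1; (−1)^{-4·-1·9}·(-1)^-1·(+1)^-4 = -1.
v=∞: 1054527 > 0 and -3534 < 0  ⇒  (a,b)_∞ = +1.
Ram(1054527, -3534) = {19, 31}; no ℚ_19-point on the conic.

[19, 31]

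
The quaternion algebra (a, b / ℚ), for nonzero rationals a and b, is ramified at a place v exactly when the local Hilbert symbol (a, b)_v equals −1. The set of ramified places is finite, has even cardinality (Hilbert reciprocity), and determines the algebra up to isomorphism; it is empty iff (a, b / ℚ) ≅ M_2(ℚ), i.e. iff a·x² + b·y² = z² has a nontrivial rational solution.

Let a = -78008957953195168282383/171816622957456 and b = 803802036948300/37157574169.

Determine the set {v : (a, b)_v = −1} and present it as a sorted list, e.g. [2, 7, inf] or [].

[3, 19]

(a, b) ≡ (-247, 3) mod (ℚ^×)²; places V = {2, 3, 5, 7, 11, 13, 17, 19, 23, 29, 47, ∞}.
(a,b)_2: α=-4, β=2; u≡1, v≡3 (mod 8); ε(u)ε(v)=0·1, αω(v)=-4·1, βω(u)=2·0; sum ≡ 0  ⇒  +1.
(a,b)_47: α=6, u≡40; β=4, v≡3 (mod 47); (40|47)=-1, (3|47)=+1; sign (−1)^0·-1^4·+1^6 = +1.
(a,b)_11: α=2, u≡6; β=0, v≡5 (mod 11); (6|11)=-1, (5|11)=+1; sign (−1)^0·-1^0·+1^2 = +1.
(a,b)_7: α=2, u≡6; β=0, v≡6 (mod 7); (6|7)=-1, (6|7)=-1; sign (−1)^0·-1^0·-1^2 = +1.
(a,b)_29: α=-2, u≡2; β=-2, v≡12 (mod 29); (2|29)=-1, (12|29)=-1; sign (−1)^0·-1^-2·-1^-2 = +1.
(a,b)_13: α=3, u≡7; β=2, v≡12 (mod 13); (7|13)=-1, (12|13)=+1; sign (−1)^0·-1^2·+1^3 = +1.
(a,b)_17: α=-6, u≡2; β=-4, v≡5 (mod 17); (2|17)=+1, (5|17)=-1; sign (−1)^0·+1^-4·-1^-6 = +1.
(a,b)_∞: sgn(-247)=−, sgn(3)=+, so +1.
(a,b)_19: α=3, u≡16; β=2, v≡2 (mod 19); (16|19)=+1, (2|19)=-1; sign (−1)^0·+1^2·-1^3 = -1.
(a,b)_5: α=0, u≡2; β=2, v≡3 (mod 5); (2|5)=-1, (3|5)=-1; sign (−1)^0·-1^2·-1^0 = +1.
(a,b)_23: α=-2, u≡1; β=-2, v≡4 (mod 23); (1|23)=+1, (4|23)=+1; sign (−1)^0·+1^-2·+1^-2 = +1.
(a,b)_3: α=4, u≡2; β=3, v≡1 (mod 3); (2|3)=-1, (1|3)=+1; sign (−1)^0·-1^3·+1^4 = -1.
Ram(-247, 3) = {3, 19}; no ℚ_3-point on the conic.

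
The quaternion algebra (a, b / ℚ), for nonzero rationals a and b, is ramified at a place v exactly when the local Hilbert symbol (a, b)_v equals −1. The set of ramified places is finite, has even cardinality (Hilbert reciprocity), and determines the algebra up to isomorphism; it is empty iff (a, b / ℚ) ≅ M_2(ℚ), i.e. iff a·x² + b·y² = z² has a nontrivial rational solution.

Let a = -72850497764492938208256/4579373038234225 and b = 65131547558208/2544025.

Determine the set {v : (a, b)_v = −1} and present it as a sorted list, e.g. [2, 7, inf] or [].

[31, 41]

Mod squares: a ≡ -41, b ≡ 3813. Check v ∈ {∞, 2, 3, 5, 7, 11, 17, 19, 29, 31, 41}.
v=31: a=31^6·(≡11), b=31^5·(≡29) mod 31; (11|31)=-1, (29|31)=-1; (−1)^{6·5·15}·(-1)^5·(-1)^6 = -1.
v=3: a=3^4·(≡1), b=3^1·(≡2) mod 3; (1|3)=+1, (2|3)=-1; (−1)^{4·1·1}·(+1)^1·(-1)^4 = +1.
v=41: a=41^1·(≡39), b=41^1·(≡17) mod 41; (39|41)=+1, (17|41)=-1; (−1)^{1·1·20}·(+1)^1·(-1)^1 = -1.
v=29: a=29^-4·(≡11), b=29^-2·(≡15) mod 29; (11|29)=-1, (15|29)=-1; (−1)^{-4·-2·14}·(-1)^-2·(-1)^-4 = +1.
v=7: a=7^-2·(≡1), b=7^0·(≡5) mod 7; (1|7)=+1, (5|7)=-1; (−1)^{-2·0·3}·(+1)^0·(-1)^-2 = +1.
v=2: v_2(a)=10, v_2(b)=6; units ≡ 7, 5 (mod 8); ε·ε+αω+βω = 1·0+10·1+6·0 ≡ 0  ⇒  (a,b)_2 = +1.
v=∞: -41 < 0 and 3813 > 0  ⇒  (a,b)_∞ = +1.
v=17: a=17^6·(≡12), b=17^2·(≡7) mod 17; (12|17)=-1, (7|17)=-1; (−1)^{6·2·8}·(-1)^2·(-1)^6 = +1.
v=11: a=11^-4·(≡5), b=11^-2·(≡8) mod 11; (5|11)=+1, (8|11)=-1; (−1)^{-4·-2·5}·(+1)^-2·(-1)^-4 = +1.
v=19: a=19^-2·(≡4), b=19^0·(≡2) mod 19; (4|19)=+1, (2|19)=-1; (−1)^{-2·0·9}·(+1)^0·(-1)^-2 = +1.
v=5: a=5^-2·(≡1), b=5^-2·(≡3) mod 5; (1|5)=+1, (3|5)=-1; (−1)^{-2·-2·2}·(+1)^-2·(-1)^-2 = +1.
|Ram(-41, 3813)| = 2, even; anisotropic at {31, 41}.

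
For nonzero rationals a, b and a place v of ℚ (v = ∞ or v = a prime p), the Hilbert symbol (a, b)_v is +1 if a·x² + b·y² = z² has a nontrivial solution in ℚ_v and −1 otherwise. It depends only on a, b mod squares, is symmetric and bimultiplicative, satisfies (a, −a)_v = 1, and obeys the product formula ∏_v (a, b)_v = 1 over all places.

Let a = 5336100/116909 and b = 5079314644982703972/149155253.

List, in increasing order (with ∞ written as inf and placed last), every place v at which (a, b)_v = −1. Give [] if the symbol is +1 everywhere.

[17, 19]

(a, b) ≡ (221, 435461) mod (ℚ^×)²; places V = {2, 3, 5, 7, 11, 13, 17, 19, 23, 41, 43, ∞}.
(a,b)_∞: sgn(221)=+, sgn(435461)=+, so +1.
(a,b)_5: α=2, u≡1; β=0, v≡4 (mod 5); (1|5)=+1, (4|5)=+1; sign (−1)^0·+1^0·+1^2 = +1.
(a,b)_2: α=2, β=2; u≡5, v≡5 (mod 8); ε(u)ε(v)=0·0, αω(v)=2·1, βω(u)=2·1; sum ≡ 0  ⇒  +1.
(a,b)_41: α=0, u≡20; β=-1, v≡20 (mod 41); (20|41)=+1, (20|41)=+1; sign (−1)^0·+1^-1·+1^0 = +1.
(a,b)_11: α=2, u≡1; β=2, v≡3 (mod 11); (1|11)=+1, (3|11)=+1; sign (−1)^0·+1^2·+1^2 = +1.
(a,b)_13: α=-1, u≡12; β=-1, v≡9 (mod 13); (12|13)=+1, (9|13)=+1; sign (−1)^0·+1^-1·+1^-1 = +1.
(a,b)_7: α=2, u≡4; β=6, v≡3 (mod 7); (4|7)=+1, (3|7)=-1; sign (−1)^0·+1^6·-1^2 = +1.
(a,b)_43: α=0, u≡25; β=3, v≡29 (mod 43); (25|43)=+1, (29|43)=-1; sign (−1)^0·+1^3·-1^0 = +1.
(a,b)_23: α=-2, u≡17; β=-4, v≡13 (mod 23); (17|23)=-1, (13|23)=+1; sign (−1)^0·-1^-4·+1^-2 = +1.
(a,b)_3: α=2, u≡2; β=10, v≡2 (mod 3); (2|3)=-1, (2|3)=-1; sign (−1)^0·-1^10·-1^2 = +1.
(a,b)_17: α=-1, u≡8; β=0, v≡6 (mod 17); (8|17)=+1, (6|17)=-1; sign (−1)^0·+1^0·-1^-1 = -1.
(a,b)_19: α=0, u≡13; β=1, v≡5 (mod 19); (13|19)=-1, (5|19)=+1; sign (−1)^0·-1^1·+1^0 = -1.
|Ram(221, 435461)| = 2, even; anisotropic at {17, 19}.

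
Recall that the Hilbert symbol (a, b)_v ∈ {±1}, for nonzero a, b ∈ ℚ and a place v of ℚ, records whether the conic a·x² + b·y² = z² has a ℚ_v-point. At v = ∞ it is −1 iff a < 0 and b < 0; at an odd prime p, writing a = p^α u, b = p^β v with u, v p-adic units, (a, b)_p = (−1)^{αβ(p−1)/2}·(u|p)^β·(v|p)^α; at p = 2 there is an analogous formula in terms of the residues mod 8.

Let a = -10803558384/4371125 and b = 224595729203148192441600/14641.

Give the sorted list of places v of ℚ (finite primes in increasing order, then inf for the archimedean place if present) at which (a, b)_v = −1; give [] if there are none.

[3, 19, 23, 29]

Mod squares: a ≡ -2755, b ≡ 69. Check v ∈ {∞, 2, 3, 5, 11, 17, 19, 23, 29, 41}.
v=∞: -2755 < 0 and 69 > 0  ⇒  (a,b)_∞ = +1.
v=11: a=11^-2·(≡8), b=11^-4·(≡4) mod 11; (8|11)=-1, (4|11)=+1; (−1)^{-2·-4·5}·(-1)^-4·(+1)^-2 = +1.
v=3: a=3^6·(≡2), b=3^9·(≡2) mod 3; (2|3)=-1, (2|3)=-1; (−1)^{6·9·1}·(-1)^9·(-1)^6 = -1.
v=19: a=19^1·(≡7), b=19^4·(≡12) mod 19; (7|19)=+1, (12|19)=-1; (−1)^{1·4·9}·(+1)^4·(-1)^1 = -1.
v=5: a=5^-3·(≡4), b=5^2·(≡4) mod 5; (4|5)=+1, (4|5)=+1; (−1)^{-3·2·2}·(+1)^2·(+1)^-3 = +1.
v=29: a=29^1·(≡11), b=29^6·(≡11) mod 29; (11|29)=-1, (11|29)=-1; (−1)^{1·6·14}·(-1)^6·(-1)^1 = -1.
v=2: v_2(a)=4, v_2(b)=8; units ≡ 5, 5 (mod 8); ε·ε+αω+βω = 0·0+4·1+8·1 ≡ 0  ⇒  (a,b)_2 = +1.
v=17: a=17^-2·(≡8), b=17^0·(≡4) mod 17; (8|17)=+1, (4|17)=+1; (−1)^{-2·0·8}·(+1)^0·(+1)^-2 = +1.
v=41: a=41^2·(≡4), b=41^0·(≡19) mod 41; (4|41)=+1, (19|41)=-1; (−1)^{2·0·20}·(+1)^0·(-1)^2 = +1.
v=23: a=23^0·(≡20), b=23^1·(≡16) mod 23; (20|23)=-1, (16|23)=+1; (−1)^{0·1·11}·(-1)^1·(+1)^0 = -1.
Ram(-2755, 69) = {3, 19, 23, 29}; no ℚ_3-point on the conic.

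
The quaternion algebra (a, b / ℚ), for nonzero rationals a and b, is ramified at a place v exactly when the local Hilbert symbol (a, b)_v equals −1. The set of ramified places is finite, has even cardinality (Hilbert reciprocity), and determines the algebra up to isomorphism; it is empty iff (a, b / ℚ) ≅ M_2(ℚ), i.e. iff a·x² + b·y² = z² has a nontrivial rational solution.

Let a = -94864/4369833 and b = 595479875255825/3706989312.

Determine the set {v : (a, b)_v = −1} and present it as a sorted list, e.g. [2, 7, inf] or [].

(a, b) ≡ (-17, 51) mod (ℚ^×)²; places V = {2, 3, 5, 7, 11, 13, 17, 29, ∞}.
(a,b)_3: α=-2, u≡1; β=-1, v≡2 (mod 3); (1|3)=+1, (2|3)=-1; sign (−1)^0·+1^-1·-1^-2 = +1.
(a,b)_∞: sgn(-17)=−, sgn(51)=+, so +1.
(a,b)_13: α=-4, u≡1; β=-6, v≡1 (mod 13); (1|13)=+1, (1|13)=+1; sign (−1)^0·+1^-6·+1^-4 = +1.
(a,b)_17: α=-1, u≡9; β=3, v≡10 (mod 17); (9|17)=+1, (10|17)=-1; sign (−1)^0·+1^3·-1^-1 = -1.
(a,b)_11: α=2, u≡5; β=0, v≡8 (mod 11); (5|11)=+1, (8|11)=-1; sign (−1)^0·+1^0·-1^2 = +1.
(a,b)_29: α=0, u≡21; β=2, v≡22 (mod 29); (21|29)=-1, (22|29)=+1; sign (−1)^0·-1^2·+1^0 = +1.
(a,b)_5: α=0, u≡2; β=2, v≡4 (mod 5); (2|5)=-1, (4|5)=+1; sign (−1)^0·-1^2·+1^0 = +1.
(a,b)_7: α=2, u≡4; β=8, v≡2 (mod 7); (4|7)=+1, (2|7)=+1; sign (−1)^0·+1^8·+1^2 = +1.
(a,b)_2: α=4, β=-8; u≡7, v≡3 (mod 8); ε(u)ε(v)=1·1, αω(v)=4·1, βω(u)=-8·0; sum ≡ 1  ⇒  -1.
(-17, 51 / ℚ) ramifies at {2, 17}: a division algebra.

[2, 17]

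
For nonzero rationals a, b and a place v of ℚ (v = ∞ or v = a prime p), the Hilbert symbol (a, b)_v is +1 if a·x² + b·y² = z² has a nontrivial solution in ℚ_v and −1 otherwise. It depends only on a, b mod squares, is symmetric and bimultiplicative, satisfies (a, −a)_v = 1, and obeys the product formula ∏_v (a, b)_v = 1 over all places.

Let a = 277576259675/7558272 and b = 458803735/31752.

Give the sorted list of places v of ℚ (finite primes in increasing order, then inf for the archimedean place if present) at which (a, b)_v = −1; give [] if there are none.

Mod squares: a ≡ 646, b ≡ 3230. Check v ∈ {∞, 2, 3, 5, 7, 11, 13, 17, 19, 41}.
v=41: a=41^2·(≡5), b=41^2·(≡9) mod 41; (5|41)=+1, (9|41)=+1; (−1)^{2·2·20}·(+1)^2·(+1)^2 = +1.
v=∞: 646 > 0 and 3230 > 0  ⇒  (a,b)_∞ = +1.
v=19: a=19^1·(≡2), b=19^1·(≡3) mod 19; (2|19)=-1, (3|19)=-1; (−1)^{1·1·9}·(-1)^1·(-1)^1 = -1.
v=5: a=5^2·(≡1), b=5^1·(≡1) mod 5; (1|5)=+1, (1|5)=+1; (−1)^{2·1·2}·(+1)^1·(+1)^2 = +1.
v=2: v_2(a)=-7, v_2(b)=-3; units ≡ 3, 7 (mod 8); ε·ε+αω+βω = 1·1+-7·0+-3·1 ≡ 0  ⇒  (a,b)_2 = +1.
v=3: a=3^-10·(≡1), b=3^-4·(≡2) mod 3; (1|3)=+1, (2|3)=-1; (−1)^{-10·-4·1}·(+1)^-4·(-1)^-10 = +1.
v=11: a=11^2·(≡2), b=11^0·(≡10) mod 11; (2|11)=-1, (10|11)=-1; (−1)^{2·0·5}·(-1)^0·(-1)^2 = +1.
v=17: a=17^1·(≡16), b=17^1·(≡12) mod 17; (16|17)=+1, (12|17)=-1; (−1)^{1·1·8}·(+1)^1·(-1)^1 = -1.
v=7: a=7^0·(≡1), b=7^-2·(≡3) mod 7; (1|7)=+1, (3|7)=-1; (−1)^{0·-2·3}·(+1)^-2·(-1)^0 = +1.
v=13: a=13^2·(≡12), b=13^2·(≡2) mod 13; (12|13)=+1, (2|13)=-1; (−1)^{2·2·6}·(+1)^2·(-1)^2 = +1.
(646, 3230 / ℚ) ramifies at {17, 19}: a division algebra.

[17, 19]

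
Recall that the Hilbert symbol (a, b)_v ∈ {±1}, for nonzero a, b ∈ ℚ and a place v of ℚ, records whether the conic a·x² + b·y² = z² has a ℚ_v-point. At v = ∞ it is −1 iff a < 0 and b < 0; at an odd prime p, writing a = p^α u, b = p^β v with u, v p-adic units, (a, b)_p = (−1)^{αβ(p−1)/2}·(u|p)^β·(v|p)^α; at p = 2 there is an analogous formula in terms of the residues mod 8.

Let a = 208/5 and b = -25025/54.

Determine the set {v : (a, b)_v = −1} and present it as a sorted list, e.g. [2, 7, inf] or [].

Mod squares: a ≡ 65, b ≡ -6006. Check v ∈ {∞, 2, 3, 5, 7, 11, 13}.
v=5: a=5^-1·(≡3), b=5^2·(≡1) mod 5; (3|5)=-1, (1|5)=+1; (−1)^{-1·2·2}·(-1)^2·(+1)^-1 = +1.
v=3: a=3^0·(≡2), b=3^-3·(≡2) mod 3; (2|3)=-1, (2|3)=-1; (−1)^{0·-3·1}·(-1)^-3·(-1)^0 = -1.
v=∞: 65 > 0 and -6006 < 0  ⇒  (a,b)_∞ = +1.
v=2: v_2(a)=4, v_2(b)=-1; units ≡ 1, 5 (mod 8); ε·ε+αω+βω = 0·0+4·1+-1·0 ≡ 0  ⇒  (a,b)_2 = +1.
v=7: a=7^0·(≡1), b=7^1·(≡6) mod 7; (1|7)=+1, (6|7)=-1; (−1)^{0·1·3}·(+1)^1·(-1)^0 = +1.
v=11: a=11^0·(≡2), b=11^1·(≡9) mod 11; (2|11)=-1, (9|11)=+1; (−1)^{0·1·5}·(-1)^1·(+1)^0 = -1.
v=13: a=13^1·(≡11), b=13^1·(≡6) mod 13; (11|13)=-1, (6|13)=-1; (−1)^{1·1·6}·(-1)^1·(-1)^1 = +1.
Ram(65, -6006) = {3, 11}; no ℚ_3-point on the conic.

[3, 11]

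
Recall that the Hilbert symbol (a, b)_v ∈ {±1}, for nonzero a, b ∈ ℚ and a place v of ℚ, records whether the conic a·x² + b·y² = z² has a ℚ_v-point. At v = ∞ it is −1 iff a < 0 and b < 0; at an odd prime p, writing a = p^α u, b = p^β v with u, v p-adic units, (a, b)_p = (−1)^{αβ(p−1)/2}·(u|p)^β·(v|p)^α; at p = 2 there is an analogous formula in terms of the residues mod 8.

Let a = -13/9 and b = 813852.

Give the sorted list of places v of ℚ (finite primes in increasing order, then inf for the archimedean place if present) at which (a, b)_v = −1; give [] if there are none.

[2, 37]

(a, b) ≡ (-13, 22607) mod (ℚ^×)²; places V = {2, 3, 13, 37, 47, ∞}.
(a,b)_13: α=1, u≡10; β=1, v≡9 (mod 13); (10|13)=+1, (9|13)=+1; sign (−1)^0·+1^1·+1^1 = +1.
(a,b)_∞: sgn(-13)=−, sgn(22607)=+, so +1.
(a,b)_3: α=-2, u≡2; β=2, v≡2 (mod 3); (2|3)=-1, (2|3)=-1; sign (−1)^0·-1^2·-1^-2 = +1.
(a,b)_47: α=0, u≡9; β=1, v≡20 (mod 47); (9|47)=+1, (20|47)=-1; sign (−1)^0·+1^1·-1^0 = +1.
(a,b)_37: α=0, u≡15; β=1, v≡18 (mod 37); (15|37)=-1, (18|37)=-1; sign (−1)^0·-1^1·-1^0 = -1.
(a,b)_2: α=0, β=2; u≡3, v≡7 (mod 8); ε(u)ε(v)=1·1, αω(v)=0·0, βω(u)=2·1; sum ≡ 1  ⇒  -1.
Ram(-13, 22607) = {2, 37}; no ℚ_2-point on the conic.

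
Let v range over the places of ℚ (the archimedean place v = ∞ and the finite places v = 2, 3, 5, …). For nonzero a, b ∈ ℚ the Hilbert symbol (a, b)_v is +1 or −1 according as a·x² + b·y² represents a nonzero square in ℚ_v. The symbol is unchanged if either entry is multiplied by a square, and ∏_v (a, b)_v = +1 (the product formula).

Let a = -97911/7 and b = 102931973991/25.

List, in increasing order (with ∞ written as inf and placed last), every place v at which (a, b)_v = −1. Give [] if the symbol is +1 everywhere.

Mod squares: a ≡ -76153, b ≡ 10502191. Check v ∈ {∞, 2, 3, 5, 7, 11, 23, 37, 41, 43}.
v=43: a=43^1·(≡31), b=43^1·(≡21) mod 43; (31|43)=+1, (21|43)=+1; (−1)^{1·1·21}·(+1)^1·(+1)^1 = -1.
v=23: a=23^1·(≡3), b=23^1·(≡20) mod 23; (3|23)=+1, (20|23)=-1; (−1)^{1·1·11}·(+1)^1·(-1)^1 = +1.
v=41: a=41^0·(≡23), b=41^1·(≡38) mod 41; (23|41)=+1, (38|41)=-1; (−1)^{0·1·20}·(+1)^1·(-1)^0 = +1.
v=3: a=3^2·(≡2), b=3^4·(≡1) mod 3; (2|3)=-1, (1|3)=+1; (−1)^{2·4·1}·(-1)^4·(+1)^2 = +1.
v=11: a=11^1·(≡6), b=11^2·(≡2) mod 11; (6|11)=-1, (2|11)=-1; (−1)^{1·2·5}·(-1)^2·(-1)^1 = -1.
v=37: a=37^0·(≡4), b=37^1·(≡30) mod 37; (4|37)=+1, (30|37)=+1; (−1)^{0·1·18}·(+1)^1·(+1)^0 = +1.
v=∞: -76153 < 0 and 10502191 > 0  ⇒  (a,b)_∞ = +1.
v=2: v_2(a)=0, v_2(b)=0; units ≡ 7, 7 (mod 8); ε·ε+αω+βω = 1·1+0·0+0·0 ≡ 1  ⇒  (a,b)_2 = -1.
v=5: a=5^0·(≡2), b=5^-2·(≡1) mod 5; (2|5)=-1, (1|5)=+1; (−1)^{0·-2·2}·(-1)^-2·(+1)^0 = +1.
v=7: a=7^-1·(≡5), b=7^1·(≡6) mod 7; (5|7)=-1, (6|7)=-1; (−1)^{-1·1·3}·(-1)^1·(-1)^-1 = -1.
Ram(-76153, 10502191) = {2, 7, 11, 43}; no ℚ_2-point on the conic.

[2, 7, 11, 43]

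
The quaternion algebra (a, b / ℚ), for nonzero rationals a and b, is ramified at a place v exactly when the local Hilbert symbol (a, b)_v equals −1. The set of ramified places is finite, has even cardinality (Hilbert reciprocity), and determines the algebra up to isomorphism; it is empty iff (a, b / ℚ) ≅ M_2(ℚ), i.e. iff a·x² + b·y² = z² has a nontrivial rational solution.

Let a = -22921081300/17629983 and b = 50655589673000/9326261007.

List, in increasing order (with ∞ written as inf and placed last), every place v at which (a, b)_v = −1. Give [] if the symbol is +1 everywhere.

Mod squares: a ≡ -91, b ≡ 1190. Check v ∈ {∞, 2, 3, 5, 7, 13, 17, 19, 23}.
v=23: a=23^-4·(≡16), b=23^-6·(≡14) mod 23; (16|23)=+1, (14|23)=-1; (−1)^{-4·-6·11}·(+1)^-6·(-1)^-4 = +1.
v=5: a=5^2·(≡1), b=5^3·(≡2) mod 5; (1|5)=+1, (2|5)=-1; (−1)^{2·3·2}·(+1)^3·(-1)^2 = +1.
v=19: a=19^2·(≡4), b=19^2·(≡8) mod 19; (4|19)=+1, (8|19)=-1; (−1)^{2·2·9}·(+1)^2·(-1)^2 = +1.
v=2: v_2(a)=2, v_2(b)=3; units ≡ 5, 3 (mod 8); ε·ε+αω+βω = 0·1+2·1+3·1 ≡ 1  ⇒  (a,b)_2 = -1.
v=17: a=17^2·(≡12), b=17^3·(≡2) mod 17; (12|17)=-1, (2|17)=+1; (−1)^{2·3·8}·(-1)^3·(+1)^2 = -1.
v=7: a=7^-1·(≡4), b=7^-1·(≡2) mod 7; (4|7)=+1, (2|7)=+1; (−1)^{-1·-1·3}·(+1)^-1·(+1)^-1 = -1.
v=13: a=13^3·(≡6), b=13^4·(≡8) mod 13; (6|13)=-1, (8|13)=-1; (−1)^{3·4·6}·(-1)^4·(-1)^3 = -1.
v=∞: -91 < 0 and 1190 > 0  ⇒  (a,b)_∞ = +1.
v=3: a=3^-2·(≡2), b=3^-2·(≡2) mod 3; (2|3)=-1, (2|3)=-1; (−1)^{-2·-2·1}·(-1)^-2·(-1)^-2 = +1.
|Ram(-91, 1190)| = 4, even; anisotropic at {2, 7, 13, 17}.

[2, 7, 13, 17]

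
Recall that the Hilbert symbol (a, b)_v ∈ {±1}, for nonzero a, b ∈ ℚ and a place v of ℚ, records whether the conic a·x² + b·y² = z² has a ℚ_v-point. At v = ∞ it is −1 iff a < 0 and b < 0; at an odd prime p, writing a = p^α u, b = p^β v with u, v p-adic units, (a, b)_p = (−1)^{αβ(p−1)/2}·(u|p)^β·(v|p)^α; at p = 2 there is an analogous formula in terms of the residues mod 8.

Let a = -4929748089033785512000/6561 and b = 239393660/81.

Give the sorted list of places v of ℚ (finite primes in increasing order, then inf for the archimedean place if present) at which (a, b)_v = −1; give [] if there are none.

[2, 5, 17, 23]

(a, b) ≡ (-21505, 935) mod (ℚ^×)²; places V = {2, 3, 5, 11, 17, 23, ∞}.
(a,b)_3: α=-8, u≡2; β=-4, v≡2 (mod 3); (2|3)=-1, (2|3)=-1; sign (−1)^0·-1^-4·-1^-8 = +1.
(a,b)_2: α=6, β=2; u≡7, v≡7 (mod 8); ε(u)ε(v)=1·1, αω(v)=6·0, βω(u)=2·0; sum ≡ 1  ⇒  -1.
(a,b)_5: α=3, u≡4; β=1, v≡2 (mod 5); (4|5)=+1, (2|5)=-1; sign (−1)^0·+1^1·-1^3 = -1.
(a,b)_11: α=7, u≡9; β=3, v≡8 (mod 11); (9|11)=+1, (8|11)=-1; sign (−1)^1·+1^3·-1^7 = +1.
(a,b)_17: α=3, u≡6; β=1, v≡1 (mod 17); (6|17)=-1, (1|17)=+1; sign (−1)^0·-1^1·+1^3 = -1.
(a,b)_23: α=5, u≡4; β=2, v≡7 (mod 23); (4|23)=+1, (7|23)=-1; sign (−1)^0·+1^2·-1^5 = -1.
(a,b)_∞: sgn(-21505)=−, sgn(935)=+, so +1.
(-21505, 935 / ℚ) ramifies at {2, 5, 17, 23}: a division algebra.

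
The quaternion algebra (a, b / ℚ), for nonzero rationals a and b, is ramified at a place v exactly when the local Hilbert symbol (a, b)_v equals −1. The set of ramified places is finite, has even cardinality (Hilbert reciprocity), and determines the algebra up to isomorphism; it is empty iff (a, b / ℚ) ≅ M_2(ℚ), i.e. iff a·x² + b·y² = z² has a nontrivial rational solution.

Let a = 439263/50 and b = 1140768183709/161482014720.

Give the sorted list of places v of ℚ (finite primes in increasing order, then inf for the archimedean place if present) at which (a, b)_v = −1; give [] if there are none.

[7, 29]

(a, b) ≡ (10846, 23345) mod (ℚ^×)²; places V = {2, 3, 5, 7, 11, 13, 17, 23, 29, ∞}.
(a,b)_∞: sgn(10846)=+, sgn(23345)=+, so +1.
(a,b)_17: α=1, u≡1; β=0, v≡4 (mod 17); (1|17)=+1, (4|17)=+1; sign (−1)^0·+1^0·+1^1 = +1.
(a,b)_11: α=1, u≡6; β=2, v≡5 (mod 11); (6|11)=-1, (5|11)=+1; sign (−1)^0·-1^2·+1^1 = +1.
(a,b)_3: α=4, u≡1; β=-6, v≡2 (mod 3); (1|3)=+1, (2|3)=-1; sign (−1)^0·+1^-6·-1^4 = +1.
(a,b)_29: α=1, u≡17; β=3, v≡20 (mod 29); (17|29)=-1, (20|29)=+1; sign (−1)^0·-1^3·+1^1 = -1.
(a,b)_23: α=0, u≡8; β=1, v≡8 (mod 23); (8|23)=+1, (8|23)=+1; sign (−1)^0·+1^1·+1^0 = +1.
(a,b)_13: α=0, u≡10; β=-2, v≡3 (mod 13); (10|13)=+1, (3|13)=+1; sign (−1)^0·+1^-2·+1^0 = +1.
(a,b)_5: α=-2, u≡4; β=-1, v≡1 (mod 5); (4|5)=+1, (1|5)=+1; sign (−1)^0·+1^-1·+1^-2 = +1.
(a,b)_2: α=-1, β=-18; u≡7, v≡1 (mod 8); ε(u)ε(v)=1·0, αω(v)=-1·0, βω(u)=-18·0; sum ≡ 0  ⇒  +1.
(a,b)_7: α=0, u≡6; β=5, v≡5 (mod 7); (6|7)=-1, (5|7)=-1; sign (−1)^0·-1^5·-1^0 = -1.
|Ram(10846, 23345)| = 2, even; anisotropic at {7, 29}.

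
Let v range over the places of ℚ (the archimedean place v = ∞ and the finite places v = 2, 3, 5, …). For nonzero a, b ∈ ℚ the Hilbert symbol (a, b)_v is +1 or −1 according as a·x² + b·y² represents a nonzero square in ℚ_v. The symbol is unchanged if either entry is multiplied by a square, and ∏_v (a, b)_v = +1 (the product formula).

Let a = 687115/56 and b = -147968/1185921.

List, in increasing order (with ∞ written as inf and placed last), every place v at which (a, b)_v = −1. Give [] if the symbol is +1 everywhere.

[2, 5, 7, 13]

(a, b) ≡ (10010, -2) mod (ℚ^×)²; places V = {2, 3, 5, 7, 11, 13, 17, 31, ∞}.
(a,b)_2: α=-3, β=9; u≡5, v≡7 (mod 8); ε(u)ε(v)=0·1, αω(v)=-3·0, βω(u)=9·1; sum ≡ 1  ⇒  -1.
(a,b)_7: α=-1, u≡2; β=0, v≡6 (mod 7); (2|7)=+1, (6|7)=-1; sign (−1)^0·+1^0·-1^-1 = -1.
(a,b)_17: α=0, u≡12; β=2, v≡15 (mod 17); (12|17)=-1, (15|17)=+1; sign (−1)^0·-1^2·+1^0 = +1.
(a,b)_11: α=1, u≡7; β=-4, v≡1 (mod 11); (7|11)=-1, (1|11)=+1; sign (−1)^0·-1^-4·+1^1 = +1.
(a,b)_3: α=0, u≡2; β=-4, v≡1 (mod 3); (2|3)=-1, (1|3)=+1; sign (−1)^0·-1^-4·+1^0 = +1.
(a,b)_5: α=1, u≡3; β=0, v≡2 (mod 5); (3|5)=-1, (2|5)=-1; sign (−1)^0·-1^0·-1^1 = -1.
(a,b)_∞: sgn(10010)=+, sgn(-2)=−, so +1.
(a,b)_31: α=2, u≡10; β=0, v≡21 (mod 31); (10|31)=+1, (21|31)=-1; sign (−1)^0·+1^0·-1^2 = +1.
(a,b)_13: α=1, u≡9; β=0, v≡7 (mod 13); (9|13)=+1, (7|13)=-1; sign (−1)^0·+1^0·-1^1 = -1.
Ram(10010, -2) = {2, 5, 7, 13}; no ℚ_2-point on the conic.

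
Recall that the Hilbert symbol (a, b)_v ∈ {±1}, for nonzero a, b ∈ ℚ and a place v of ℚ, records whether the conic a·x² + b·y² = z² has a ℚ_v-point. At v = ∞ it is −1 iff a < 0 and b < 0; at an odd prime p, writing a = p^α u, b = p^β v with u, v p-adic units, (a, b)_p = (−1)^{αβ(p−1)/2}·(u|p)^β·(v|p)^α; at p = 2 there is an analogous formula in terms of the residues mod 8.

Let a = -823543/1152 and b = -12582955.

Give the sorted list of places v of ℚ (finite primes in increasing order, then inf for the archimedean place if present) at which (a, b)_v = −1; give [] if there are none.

[2, 11, 29, inf]

Mod squares: a ≡ -14, b ≡ -256795. Check v ∈ {∞, 2, 3, 5, 7, 11, 23, 29}.
v=2: v_2(a)=-7, v_2(b)=0; units ≡ 1, 5 (mod 8); ε·ε+αω+βω = 0·0+-7·1+0·0 ≡ 1  ⇒  (a,b)_2 = -1.
v=29: a=29^0·(≡11), b=29^1·(≡3) mod 29; (11|29)=-1, (3|29)=-1; (−1)^{0·1·14}·(-1)^1·(-1)^0 = -1.
v=11: a=11^0·(≡2), b=11^1·(≡7) mod 11; (2|11)=-1, (7|11)=-1; (−1)^{0·1·5}·(-1)^1·(-1)^0 = -1.
v=23: a=23^0·(≡9), b=23^1·(≡16) mod 23; (9|23)=+1, (16|23)=+1; (−1)^{0·1·11}·(+1)^1·(+1)^0 = +1.
v=5: a=5^0·(≡1), b=5^1·(≡4) mod 5; (1|5)=+1, (4|5)=+1; (−1)^{0·1·2}·(+1)^1·(+1)^0 = +1.
v=3: a=3^-2·(≡1), b=3^0·(≡2) mod 3; (1|3)=+1, (2|3)=-1; (−1)^{-2·0·1}·(+1)^0·(-1)^-2 = +1.
v=∞: -14 < 0 and -256795 < 0  ⇒  (a,b)_∞ = -1.
v=7: a=7^7·(≡5), b=7^3·(≡2) mod 7; (5|7)=-1, (2|7)=+1; (−1)^{7·3·3}·(-1)^3·(+1)^7 = +1.
|Ram(-14, -256795)| = 4, even; anisotropic at {2, 11, 29, ∞}.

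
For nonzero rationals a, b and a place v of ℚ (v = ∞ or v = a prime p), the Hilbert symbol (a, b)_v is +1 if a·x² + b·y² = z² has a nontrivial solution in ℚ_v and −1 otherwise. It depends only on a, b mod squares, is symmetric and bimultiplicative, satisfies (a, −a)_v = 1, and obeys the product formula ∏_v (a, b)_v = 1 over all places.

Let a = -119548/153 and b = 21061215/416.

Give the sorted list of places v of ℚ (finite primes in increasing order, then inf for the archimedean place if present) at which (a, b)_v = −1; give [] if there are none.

Mod squares: a ≡ -4199, b ≡ 6760390. Check v ∈ {∞, 2, 3, 5, 7, 11, 13, 17, 19, 23}.
v=19: a=19^1·(≡16), b=19^1·(≡16) mod 19; (16|19)=+1, (16|19)=+1; (−1)^{1·1·9}·(+1)^1·(+1)^1 = -1.
v=23: a=23^0·(≡5), b=23^1·(≡3) mod 23; (5|23)=-1, (3|23)=+1; (−1)^{0·1·11}·(-1)^1·(+1)^0 = -1.
v=7: a=7^0·(≡2), b=7^1·(≡4) mod 7; (2|7)=+1, (4|7)=+1; (−1)^{0·1·3}·(+1)^1·(+1)^0 = +1.
v=11: a=11^2·(≡9), b=11^0·(≡6) mod 11; (9|11)=+1, (6|11)=-1; (−1)^{2·0·5}·(+1)^0·(-1)^2 = +1.
v=13: a=13^1·(≡6), b=13^-1·(≡1) mod 13; (6|13)=-1, (1|13)=+1; (−1)^{1·-1·6}·(-1)^-1·(+1)^1 = -1.
v=∞: -4199 < 0 and 6760390 > 0  ⇒  (a,b)_∞ = +1.
v=17: a=17^-1·(≡9), b=17^1·(≡11) mod 17; (9|17)=+1, (11|17)=-1; (−1)^{-1·1·8}·(+1)^1·(-1)^-1 = -1.
v=3: a=3^-2·(≡1), b=3^4·(≡1) mod 3; (1|3)=+1, (1|3)=+1; (−1)^{-2·4·1}·(+1)^4·(+1)^-2 = +1.
v=2: v_2(a)=2, v_2(b)=-5; units ≡ 1, 3 (mod 8); ε·ε+αω+βω = 0·1+2·1+-5·0 ≡ 0  ⇒  (a,b)_2 = +1.
v=5: a=5^0·(≡4), b=5^1·(≡3) mod 5; (4|5)=+1, (3|5)=-1; (−1)^{0·1·2}·(+1)^1·(-1)^0 = +1.
(-4199, 6760390 / ℚ) ramifies at {13, 17, 19, 23}: a division algebra.

[13, 17, 19, 23]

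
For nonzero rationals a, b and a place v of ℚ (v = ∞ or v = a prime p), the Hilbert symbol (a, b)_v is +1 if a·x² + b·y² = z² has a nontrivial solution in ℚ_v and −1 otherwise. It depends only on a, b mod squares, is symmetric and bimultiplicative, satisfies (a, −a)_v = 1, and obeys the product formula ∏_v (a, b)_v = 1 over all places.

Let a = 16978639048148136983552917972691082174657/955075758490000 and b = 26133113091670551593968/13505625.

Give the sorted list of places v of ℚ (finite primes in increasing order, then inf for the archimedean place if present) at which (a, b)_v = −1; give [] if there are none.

[11, 23, 31, 43]

(a, b) ≡ (36593, 19056103) mod (ℚ^×)²; places V = {2, 3, 5, 7, 11, 13, 17, 23, 29, 31, 37, 41, 43, 47, 53, ∞}.
(a,b)_5: α=-4, u≡3; β=-4, v≡2 (mod 5); (3|5)=-1, (2|5)=-1; sign (−1)^0·-1^-4·-1^-4 = +1.
(a,b)_2: α=-4, β=4; u≡1, v≡7 (mod 8); ε(u)ε(v)=0·1, αω(v)=-4·0, βω(u)=4·0; sum ≡ 0  ⇒  +1.
(a,b)_29: α=2, u≡7; β=1, v≡24 (mod 29); (7|29)=+1, (24|29)=+1; sign (−1)^0·+1^1·+1^2 = +1.
(a,b)_∞: sgn(36593)=+, sgn(19056103)=+, so +1.
(a,b)_41: α=2, u≡32; β=1, v≡3 (mod 41); (32|41)=+1, (3|41)=-1; sign (−1)^0·+1^1·-1^2 = +1.
(a,b)_13: α=2, u≡11; β=0, v≡1 (mod 13); (11|13)=-1, (1|13)=+1; sign (−1)^0·-1^0·+1^2 = +1.
(a,b)_17: α=-2, u≡4; β=0, v≡9 (mod 17); (4|17)=+1, (9|17)=+1; sign (−1)^0·+1^0·+1^-2 = +1.
(a,b)_53: α=-2, u≡32; β=0, v≡28 (mod 53); (32|53)=-1, (28|53)=+1; sign (−1)^0·-1^0·+1^-2 = +1.
(a,b)_31: α=2, u≡29; β=1, v≡28 (mod 31); (29|31)=-1, (28|31)=+1; sign (−1)^0·-1^1·+1^2 = -1.
(a,b)_43: α=3, u≡34; β=2, v≡3 (mod 43); (34|43)=-1, (3|43)=-1; sign (−1)^0·-1^2·-1^3 = -1.
(a,b)_3: α=6, u≡2; β=-2, v≡1 (mod 3); (2|3)=-1, (1|3)=+1; sign (−1)^0·-1^-2·+1^6 = +1.
(a,b)_23: α=5, u≡6; β=4, v≡22 (mod 23); (6|23)=+1, (22|23)=-1; sign (−1)^0·+1^4·-1^5 = -1.
(a,b)_37: α=3, u≡12; β=2, v≡12 (mod 37); (12|37)=+1, (12|37)=+1; sign (−1)^0·+1^2·+1^3 = +1.
(a,b)_11: α=6, u≡7; β=3, v≡4 (mod 11); (7|11)=-1, (4|11)=+1; sign (−1)^0·-1^3·+1^6 = -1.
(a,b)_47: α=2, u≡18; β=1, v≡18 (mod 47); (18|47)=+1, (18|47)=+1; sign (−1)^0·+1^1·+1^2 = +1.
(a,b)_7: α=-6, u≡2; β=-4, v≡3 (mod 7); (2|7)=+1, (3|7)=-1; sign (−1)^0·+1^-4·-1^-6 = +1.
(36593, 19056103 / ℚ) ramifies at {11, 23, 31, 43}: a division algebra.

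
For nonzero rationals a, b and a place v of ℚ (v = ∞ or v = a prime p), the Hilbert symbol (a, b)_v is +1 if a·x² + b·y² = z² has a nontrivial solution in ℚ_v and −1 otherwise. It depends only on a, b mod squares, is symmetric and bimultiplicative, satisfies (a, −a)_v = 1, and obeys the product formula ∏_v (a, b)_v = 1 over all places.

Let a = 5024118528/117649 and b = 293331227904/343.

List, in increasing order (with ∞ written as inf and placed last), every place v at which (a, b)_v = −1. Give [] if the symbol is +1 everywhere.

Mod squares: a ≡ 12903, b ≡ 1547. Check v ∈ {∞, 2, 3, 7, 11, 13, 17, 23}.
v=∞: 12903 > 0 and 1547 > 0  ⇒  (a,b)_∞ = +1.
v=17: a=17^1·(≡6), b=17^1·(≡10) mod 17; (6|17)=-1, (10|17)=-1; (−1)^{1·1·8}·(-1)^1·(-1)^1 = +1.
v=23: a=23^1·(≡3), b=23^2·(≡6) mod 23; (3|23)=+1, (6|23)=+1; (−1)^{1·2·11}·(+1)^2·(+1)^1 = +1.
v=13: a=13^2·(≡5), b=13^1·(≡8) mod 13; (5|13)=-1, (8|13)=-1; (−1)^{2·1·6}·(-1)^1·(-1)^2 = -1.
v=11: a=11^1·(≡2), b=11^2·(≡6) mod 11; (2|11)=-1, (6|11)=-1; (−1)^{1·2·5}·(-1)^2·(-1)^1 = -1.
v=3: a=3^3·(≡2), b=3^4·(≡2) mod 3; (2|3)=-1, (2|3)=-1; (−1)^{3·4·1}·(-1)^4·(-1)^3 = -1.
v=7: a=7^-6·(≡2), b=7^-3·(≡1) mod 7; (2|7)=+1, (1|7)=+1; (−1)^{-6·-3·3}·(+1)^-3·(+1)^-6 = +1.
v=2: v_2(a)=8, v_2(b)=8; units ≡ 7, 3 (mod 8); ε·ε+αω+βω = 1·1+8·1+8·0 ≡ 1  ⇒  (a,b)_2 = -1.
(12903, 1547 / ℚ) ramifies at {2, 3, 11, 13}: a division algebra.

[2, 3, 11, 13]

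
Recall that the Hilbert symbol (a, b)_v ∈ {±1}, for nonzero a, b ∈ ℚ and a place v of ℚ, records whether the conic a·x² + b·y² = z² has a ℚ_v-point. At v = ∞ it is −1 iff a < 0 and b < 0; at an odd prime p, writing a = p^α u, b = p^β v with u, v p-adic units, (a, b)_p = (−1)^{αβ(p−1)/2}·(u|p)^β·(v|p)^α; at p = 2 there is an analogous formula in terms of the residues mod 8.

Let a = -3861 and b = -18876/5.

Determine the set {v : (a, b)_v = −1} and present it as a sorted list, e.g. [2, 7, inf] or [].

[3, inf]

Mod squares: a ≡ -429, b ≡ -195. Check v ∈ {∞, 2, 3, 5, 11, 13}.
v=11: a=11^1·(≡1), b=11^2·(≡4) mod 11; (1|11)=+1, (4|11)=+1; (−1)^{1·2·5}·(+1)^2·(+1)^1 = +1.
v=5: a=5^0·(≡4), b=5^-1·(≡4) mod 5; (4|5)=+1, (4|5)=+1; (−1)^{0·-1·2}·(+1)^-1·(+1)^0 = +1.
v=∞: -429 < 0 and -195 < 0  ⇒  (a,b)_∞ = -1.
v=2: v_2(a)=0, v_2(b)=2; units ≡ 3, 5 (mod 8); ε·ε+αω+βω = 1·0+0·1+2·1 ≡ 0  ⇒  (a,b)_2 = +1.
v=3: a=3^3·(≡1), b=3^1·(≡1) mod 3; (1|3)=+1, (1|3)=+1; (−1)^{3·1·1}·(+1)^1·(+1)^3 = -1.
v=13: a=13^1·(≡2), b=13^1·(≡6) mod 13; (2|13)=-1, (6|13)=-1; (−1)^{1·1·6}·(-1)^1·(-1)^1 = +1.
|Ram(-429, -195)| = 2, even; anisotropic at {3, ∞}.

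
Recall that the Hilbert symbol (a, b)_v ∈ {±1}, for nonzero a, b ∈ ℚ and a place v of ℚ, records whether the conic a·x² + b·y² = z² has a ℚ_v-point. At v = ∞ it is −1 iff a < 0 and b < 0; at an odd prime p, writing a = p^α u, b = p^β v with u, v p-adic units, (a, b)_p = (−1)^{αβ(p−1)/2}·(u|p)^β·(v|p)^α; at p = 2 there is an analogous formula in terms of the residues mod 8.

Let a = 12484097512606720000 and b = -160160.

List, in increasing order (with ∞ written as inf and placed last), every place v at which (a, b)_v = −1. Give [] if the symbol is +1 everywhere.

(a, b) ≡ (238, -10010) mod (ℚ^×)²; places V = {2, 5, 7, 11, 13, 17, ∞}.
(a,b)_11: α=4, u≡8; β=1, v≡4 (mod 11); (8|11)=-1, (4|11)=+1; sign (−1)^0·-1^1·+1^4 = -1.
(a,b)_5: α=4, u≡2; β=1, v≡3 (mod 5); (2|5)=-1, (3|5)=-1; sign (−1)^0·-1^1·-1^4 = -1.
(a,b)_2: α=13, β=5; u≡7, v≡3 (mod 8); ε(u)ε(v)=1·1, αω(v)=13·1, βω(u)=5·0; sum ≡ 0  ⇒  +1.
(a,b)_17: α=1, u≡11; β=0, v≡14 (mod 17); (11|17)=-1, (14|17)=-1; sign (−1)^0·-1^0·-1^1 = -1.
(a,b)_13: α=4, u≡3; β=1, v≡4 (mod 13); (3|13)=+1, (4|13)=+1; sign (−1)^0·+1^1·+1^4 = +1.
(a,b)_7: α=3, u≡6; β=1, v≡3 (mod 7); (6|7)=-1, (3|7)=-1; sign (−1)^1·-1^1·-1^3 = -1.
(a,b)_∞: sgn(238)=+, sgn(-10010)=−, so +1.
(238, -10010 / ℚ) ramifies at {5, 7, 11, 17}: a division algebra.

[5, 7, 11, 17]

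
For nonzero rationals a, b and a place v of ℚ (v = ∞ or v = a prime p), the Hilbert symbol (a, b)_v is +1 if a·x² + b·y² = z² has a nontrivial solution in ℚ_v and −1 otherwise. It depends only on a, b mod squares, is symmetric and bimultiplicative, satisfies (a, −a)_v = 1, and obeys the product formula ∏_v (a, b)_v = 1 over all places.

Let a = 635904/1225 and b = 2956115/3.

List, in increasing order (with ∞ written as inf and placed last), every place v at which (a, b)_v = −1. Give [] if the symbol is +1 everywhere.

Mod squares: a ≡ 69, b ≡ 10545. Check v ∈ {∞, 2, 3, 5, 7, 19, 23, 29, 37}.
v=3: a=3^3·(≡2), b=3^-1·(≡2) mod 3; (2|3)=-1, (2|3)=-1; (−1)^{3·-1·1}·(-1)^-1·(-1)^3 = -1.
v=23: a=23^1·(≡8), b=23^0·(≡21) mod 23; (8|23)=+1, (21|23)=-1; (−1)^{1·0·11}·(+1)^0·(-1)^1 = -1.
v=19: a=19^0·(≡14), b=19^1·(≡17) mod 19; (14|19)=-1, (17|19)=+1; (−1)^{0·1·9}·(-1)^1·(+1)^0 = -1.
v=2: v_2(a)=10, v_2(b)=0; units ≡ 5, 1 (mod 8); ε·ε+αω+βω = 0·0+10·0+0·1 ≡ 0  ⇒  (a,b)_2 = +1.
v=37: a=37^0·(≡24), b=37^1·(≡4) mod 37; (24|37)=-1, (4|37)=+1; (−1)^{0·1·18}·(-1)^1·(+1)^0 = -1.
v=5: a=5^-2·(≡1), b=5^1·(≡1) mod 5; (1|5)=+1, (1|5)=+1; (−1)^{-2·1·2}·(+1)^1·(+1)^-2 = +1.
v=29: a=29^0·(≡3), b=29^2·(≡2) mod 29; (3|29)=-1, (2|29)=-1; (−1)^{0·2·14}·(-1)^2·(-1)^0 = +1.
v=7: a=7^-2·(≡6), b=7^0·(≡5) mod 7; (6|7)=-1, (5|7)=-1; (−1)^{-2·0·3}·(-1)^0·(-1)^-2 = +1.
v=∞: 69 > 0 and 10545 > 0  ⇒  (a,b)_∞ = +1.
|Ram(69, 10545)| = 4, even; anisotropic at {3, 19, 23, 37}.

[3, 19, 23, 37]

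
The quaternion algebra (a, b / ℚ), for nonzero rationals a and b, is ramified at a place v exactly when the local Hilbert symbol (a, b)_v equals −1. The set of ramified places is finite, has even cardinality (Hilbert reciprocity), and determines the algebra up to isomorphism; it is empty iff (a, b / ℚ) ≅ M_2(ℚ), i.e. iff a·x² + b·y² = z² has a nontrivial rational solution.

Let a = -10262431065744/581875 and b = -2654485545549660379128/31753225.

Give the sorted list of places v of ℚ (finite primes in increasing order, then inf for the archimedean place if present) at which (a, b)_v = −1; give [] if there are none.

[2, 3, 19, inf]

Mod squares: a ≡ -10659, b ≡ -16302. Check v ∈ {∞, 2, 3, 5, 7, 11, 13, 17, 19, 23}.
v=3: a=3^5·(≡2), b=3^11·(≡2) mod 3; (2|3)=-1, (2|3)=-1; (−1)^{5·11·1}·(-1)^11·(-1)^5 = -1.
v=7: a=7^-2·(≡1), b=7^-4·(≡1) mod 7; (1|7)=+1, (1|7)=+1; (−1)^{-2·-4·3}·(+1)^-4·(+1)^-2 = +1.
v=2: v_2(a)=4, v_2(b)=3; units ≡ 5, 1 (mod 8); ε·ε+αω+βω = 0·0+4·0+3·1 ≡ 1  ⇒  (a,b)_2 = -1.
v=11: a=11^1·(≡8), b=11^1·(≡4) mod 11; (8|11)=-1, (4|11)=+1; (−1)^{1·1·5}·(-1)^1·(+1)^1 = +1.
v=∞: -10659 < 0 and -16302 < 0  ⇒  (a,b)_∞ = -1.
v=5: a=5^-4·(≡1), b=5^-2·(≡3) mod 5; (1|5)=+1, (3|5)=-1; (−1)^{-4·-2·2}·(+1)^-2·(-1)^-4 = +1.
v=17: a=17^5·(≡4), b=17^6·(≡9) mod 17; (4|17)=+1, (9|17)=+1; (−1)^{5·6·8}·(+1)^6·(+1)^5 = +1.
v=19: a=19^-1·(≡4), b=19^1·(≡11) mod 19; (4|19)=+1, (11|19)=+1; (−1)^{-1·1·9}·(+1)^1·(+1)^-1 = -1.
v=23: a=23^0·(≡4), b=23^-2·(≡11) mod 23; (4|23)=+1, (11|23)=-1; (−1)^{0·-2·11}·(+1)^-2·(-1)^0 = +1.
v=13: a=13^2·(≡9), b=13^5·(≡11) mod 13; (9|13)=+1, (11|13)=-1; (−1)^{2·5·6}·(+1)^5·(-1)^2 = +1.
(-10659, -16302 / ℚ) ramifies at {2, 3, 19, ∞}: a division algebra.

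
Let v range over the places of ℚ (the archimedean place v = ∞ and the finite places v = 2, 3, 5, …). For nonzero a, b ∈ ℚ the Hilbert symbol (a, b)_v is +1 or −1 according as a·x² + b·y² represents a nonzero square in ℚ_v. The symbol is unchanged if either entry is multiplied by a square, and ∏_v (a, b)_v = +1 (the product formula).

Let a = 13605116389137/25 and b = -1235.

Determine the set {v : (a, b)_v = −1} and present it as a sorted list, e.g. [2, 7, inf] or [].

Mod squares: a ≡ 505673, b ≡ -1235. Check v ∈ {∞, 2, 3, 5, 7, 13, 19, 29, 47, 53}.
v=2: v_2(a)=0, v_2(b)=0; units ≡ 1, 5 (mod 8); ε·ε+αω+βω = 0·0+0·1+0·0 ≡ 0  ⇒  (a,b)_2 = +1.
v=∞: 505673 > 0 and -1235 < 0  ⇒  (a,b)_∞ = +1.
v=5: a=5^-2·(≡2), b=5^1·(≡3) mod 5; (2|5)=-1, (3|5)=-1; (−1)^{-2·1·2}·(-1)^1·(-1)^-2 = -1.
v=3: a=3^2·(≡2), b=3^0·(≡1) mod 3; (2|3)=-1, (1|3)=+1; (−1)^{2·0·1}·(-1)^0·(+1)^2 = +1.
v=47: a=47^1·(≡44), b=47^0·(≡34) mod 47; (44|47)=-1, (34|47)=+1; (−1)^{1·0·23}·(-1)^0·(+1)^1 = +1.
v=19: a=19^2·(≡16), b=19^1·(≡11) mod 19; (16|19)=+1, (11|19)=+1; (−1)^{2·1·9}·(+1)^1·(+1)^2 = +1.
v=7: a=7^3·(≡5), b=7^0·(≡4) mod 7; (5|7)=-1, (4|7)=+1; (−1)^{3·0·3}·(-1)^0·(+1)^3 = +1.
v=53: a=53^1·(≡38), b=53^0·(≡37) mod 53; (38|53)=+1, (37|53)=+1; (−1)^{1·0·26}·(+1)^0·(+1)^1 = +1.
v=29: a=29^1·(≡26), b=29^0·(≡12) mod 29; (26|29)=-1, (12|29)=-1; (−1)^{1·0·14}·(-1)^0·(-1)^1 = -1.
v=13: a=13^2·(≡3), b=13^1·(≡9) mod 13; (3|13)=+1, (9|13)=+1; (−1)^{2·1·6}·(+1)^1·(+1)^2 = +1.
(505673, -1235 / ℚ) ramifies at {5, 29}: a division algebra.

[5, 29]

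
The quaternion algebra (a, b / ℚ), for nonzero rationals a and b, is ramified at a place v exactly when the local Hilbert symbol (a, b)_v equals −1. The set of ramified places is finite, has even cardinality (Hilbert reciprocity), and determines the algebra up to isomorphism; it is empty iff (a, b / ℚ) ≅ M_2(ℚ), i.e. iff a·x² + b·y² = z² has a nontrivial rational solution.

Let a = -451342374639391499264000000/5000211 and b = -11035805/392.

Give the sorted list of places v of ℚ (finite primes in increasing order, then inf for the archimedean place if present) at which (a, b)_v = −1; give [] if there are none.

(a, b) ≡ (-3059, -182410) mod (ℚ^×)²; places V = {2, 3, 5, 7, 11, 13, 17, 19, 23, 29, 31, 37, ∞}.
(a,b)_2: α=16, β=-3; u≡5, v≡3 (mod 8); ε(u)ε(v)=0·1, αω(v)=16·1, βω(u)=-3·1; sum ≡ 1  ⇒  -1.
(a,b)_23: α=1, u≡19; β=0, v≡9 (mod 23); (19|23)=-1, (9|23)=+1; sign (−1)^0·-1^0·+1^1 = +1.
(a,b)_11: α=4, u≡7; β=2, v≡1 (mod 11); (7|11)=-1, (1|11)=+1; sign (−1)^0·-1^2·+1^4 = +1.
(a,b)_29: α=2, u≡2; β=1, v≡15 (mod 29); (2|29)=-1, (15|29)=-1; sign (−1)^0·-1^1·-1^2 = -1.
(a,b)_13: α=2, u≡12; β=0, v≡6 (mod 13); (12|13)=+1, (6|13)=-1; sign (−1)^0·+1^0·-1^2 = +1.
(a,b)_17: α=0, u≡9; β=1, v≡14 (mod 17); (9|17)=+1, (14|17)=-1; sign (−1)^0·+1^1·-1^0 = +1.
(a,b)_5: α=6, u≡4; β=1, v≡2 (mod 5); (4|5)=+1, (2|5)=-1; sign (−1)^0·+1^1·-1^6 = +1.
(a,b)_∞: sgn(-3059)=−, sgn(-182410)=−, so -1.
(a,b)_7: α=1, u≡2; β=-2, v≡3 (mod 7); (2|7)=+1, (3|7)=-1; sign (−1)^0·+1^-2·-1^1 = -1.
(a,b)_37: α=2, u≡9; β=1, v≡3 (mod 37); (9|37)=+1, (3|37)=+1; sign (−1)^0·+1^1·+1^2 = +1.
(a,b)_19: α=-3, u≡15; β=0, v≡5 (mod 19); (15|19)=-1, (5|19)=+1; sign (−1)^0·-1^0·+1^-3 = +1.
(a,b)_31: α=2, u≡4; β=0, v≡2 (mod 31); (4|31)=+1, (2|31)=+1; sign (−1)^0·+1^0·+1^2 = +1.
(a,b)_3: α=-6, u≡1; β=0, v≡2 (mod 3); (1|3)=+1, (2|3)=-1; sign (−1)^0·+1^0·-1^-6 = +1.
|Ram(-3059, -182410)| = 4, even; anisotropic at {2, 7, 29, ∞}.

[2, 7, 29, inf]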